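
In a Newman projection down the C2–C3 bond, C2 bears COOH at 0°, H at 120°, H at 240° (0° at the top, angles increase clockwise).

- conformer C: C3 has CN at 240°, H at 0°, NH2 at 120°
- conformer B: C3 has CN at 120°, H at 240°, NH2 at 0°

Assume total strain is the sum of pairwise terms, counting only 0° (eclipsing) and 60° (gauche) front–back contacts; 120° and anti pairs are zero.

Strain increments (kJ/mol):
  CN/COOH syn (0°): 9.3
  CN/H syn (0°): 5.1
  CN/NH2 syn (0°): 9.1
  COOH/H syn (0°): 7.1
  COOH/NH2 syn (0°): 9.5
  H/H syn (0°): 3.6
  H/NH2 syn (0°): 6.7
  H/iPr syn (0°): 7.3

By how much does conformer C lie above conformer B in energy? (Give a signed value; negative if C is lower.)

+0.7 kJ/mol

C (eclipsed): COOH(0°)/H(0°) eclipsed 7.1; H(120°)/NH2(120°) eclipsed 6.7; H(240°)/CN(240°) eclipsed 5.1 → 18.9 kJ/mol.
B (eclipsed): COOH(0°)/NH2(0°) eclipsed 9.5; H(120°)/CN(120°) eclipsed 5.1; H(240°)/H(240°) eclipsed 3.6 → 18.2 kJ/mol.
E(C) − E(B) = 18.9 − 18.2 = +0.7 kJ/mol.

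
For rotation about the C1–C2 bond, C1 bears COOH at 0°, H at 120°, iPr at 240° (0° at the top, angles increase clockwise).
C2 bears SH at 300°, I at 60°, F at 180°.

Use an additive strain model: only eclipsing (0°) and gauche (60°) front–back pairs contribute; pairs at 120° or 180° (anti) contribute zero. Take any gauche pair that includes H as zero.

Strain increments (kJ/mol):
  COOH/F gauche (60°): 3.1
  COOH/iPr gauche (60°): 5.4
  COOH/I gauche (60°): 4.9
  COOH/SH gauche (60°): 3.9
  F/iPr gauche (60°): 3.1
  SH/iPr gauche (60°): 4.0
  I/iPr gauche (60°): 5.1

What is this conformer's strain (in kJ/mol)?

15.9 kJ/mol

This conformer (staggered): COOH(0°)/SH(300°) gauche 3.9; COOH(0°)/I(60°) gauche 4.9; iPr(240°)/SH(300°) gauche 4.0; iPr(240°)/F(180°) gauche 3.1 → 15.9 kJ/mol.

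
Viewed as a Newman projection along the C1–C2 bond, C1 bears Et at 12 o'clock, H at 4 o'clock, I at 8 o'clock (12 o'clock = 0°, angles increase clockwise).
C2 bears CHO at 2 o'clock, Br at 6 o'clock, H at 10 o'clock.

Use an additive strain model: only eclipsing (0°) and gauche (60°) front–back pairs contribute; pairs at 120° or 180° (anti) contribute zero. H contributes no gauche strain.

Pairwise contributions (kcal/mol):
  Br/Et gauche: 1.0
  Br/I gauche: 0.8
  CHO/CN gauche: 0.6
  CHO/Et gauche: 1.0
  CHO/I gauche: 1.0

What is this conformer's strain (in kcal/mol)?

1.8 kcal/mol

This conformer (staggered): Et–CHO gauche, I–Br gauche; 1.0 + 0.8 = 1.8 kcal/mol.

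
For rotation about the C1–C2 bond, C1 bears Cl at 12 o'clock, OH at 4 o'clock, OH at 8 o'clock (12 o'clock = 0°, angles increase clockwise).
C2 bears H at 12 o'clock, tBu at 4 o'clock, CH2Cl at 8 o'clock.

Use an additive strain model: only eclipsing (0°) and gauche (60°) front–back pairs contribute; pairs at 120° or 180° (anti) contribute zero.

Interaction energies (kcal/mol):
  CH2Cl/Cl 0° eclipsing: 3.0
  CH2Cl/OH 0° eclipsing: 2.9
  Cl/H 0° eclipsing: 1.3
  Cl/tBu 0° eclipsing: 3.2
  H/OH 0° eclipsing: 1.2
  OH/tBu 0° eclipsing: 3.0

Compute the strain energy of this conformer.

7.2 kcal/mol

This conformer (eclipsed): Cl–H eclipsed, OH–tBu eclipsed, OH–CH2Cl eclipsed; 1.3 + 3.0 + 2.9 = 7.2 kcal/mol.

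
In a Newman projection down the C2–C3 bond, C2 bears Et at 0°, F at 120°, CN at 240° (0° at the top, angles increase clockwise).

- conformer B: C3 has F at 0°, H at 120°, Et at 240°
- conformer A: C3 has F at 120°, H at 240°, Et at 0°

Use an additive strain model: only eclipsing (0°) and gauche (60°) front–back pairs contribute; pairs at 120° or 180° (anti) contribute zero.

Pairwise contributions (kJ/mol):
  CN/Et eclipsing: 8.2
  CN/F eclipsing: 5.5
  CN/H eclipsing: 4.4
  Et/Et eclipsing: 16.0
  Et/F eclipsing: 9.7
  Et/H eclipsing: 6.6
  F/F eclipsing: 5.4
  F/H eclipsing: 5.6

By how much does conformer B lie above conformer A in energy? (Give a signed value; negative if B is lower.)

B (eclipsed): Et–F eclipsed, F–H eclipsed, CN–Et eclipsed; 9.7 + 5.6 + 8.2 = 23.5 kJ/mol.
A (eclipsed): Et–Et eclipsed, F–F eclipsed, CN–H eclipsed; 16.0 + 5.4 + 4.4 = 25.8 kJ/mol.
E(B) − E(A) = 23.5 − 25.8 = -2.3 kJ/mol.

-2.3 kJ/mol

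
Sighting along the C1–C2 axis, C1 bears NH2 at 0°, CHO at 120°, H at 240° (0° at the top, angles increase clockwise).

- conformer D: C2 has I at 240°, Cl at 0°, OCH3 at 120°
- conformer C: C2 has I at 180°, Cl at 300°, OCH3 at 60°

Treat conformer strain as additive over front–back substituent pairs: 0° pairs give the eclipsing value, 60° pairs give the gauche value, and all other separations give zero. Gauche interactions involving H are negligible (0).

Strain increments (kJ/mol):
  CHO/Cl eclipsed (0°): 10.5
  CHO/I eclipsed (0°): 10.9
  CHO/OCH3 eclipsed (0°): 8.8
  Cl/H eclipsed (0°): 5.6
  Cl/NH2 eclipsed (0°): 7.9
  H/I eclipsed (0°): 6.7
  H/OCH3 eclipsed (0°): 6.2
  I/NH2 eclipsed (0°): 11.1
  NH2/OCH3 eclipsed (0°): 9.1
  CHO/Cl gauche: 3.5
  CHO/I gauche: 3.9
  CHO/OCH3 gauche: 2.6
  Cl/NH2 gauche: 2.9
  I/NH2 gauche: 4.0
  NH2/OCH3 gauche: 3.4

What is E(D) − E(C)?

D (eclipsed): NH2(0°)/Cl(0°) eclipsed 7.9; CHO(120°)/OCH3(120°) eclipsed 8.8; H(240°)/I(240°) eclipsed 6.7 → 23.4 kJ/mol.
C (staggered): NH2(0°)/Cl(300°) gauche 2.9; NH2(0°)/OCH3(60°) gauche 3.4; CHO(120°)/I(180°) gauche 3.9; CHO(120°)/OCH3(60°) gauche 2.6 → 12.8 kJ/mol.
E(D) − E(C) = 23.4 − 12.8 = +10.6 kJ/mol.

+10.6 kJ/mol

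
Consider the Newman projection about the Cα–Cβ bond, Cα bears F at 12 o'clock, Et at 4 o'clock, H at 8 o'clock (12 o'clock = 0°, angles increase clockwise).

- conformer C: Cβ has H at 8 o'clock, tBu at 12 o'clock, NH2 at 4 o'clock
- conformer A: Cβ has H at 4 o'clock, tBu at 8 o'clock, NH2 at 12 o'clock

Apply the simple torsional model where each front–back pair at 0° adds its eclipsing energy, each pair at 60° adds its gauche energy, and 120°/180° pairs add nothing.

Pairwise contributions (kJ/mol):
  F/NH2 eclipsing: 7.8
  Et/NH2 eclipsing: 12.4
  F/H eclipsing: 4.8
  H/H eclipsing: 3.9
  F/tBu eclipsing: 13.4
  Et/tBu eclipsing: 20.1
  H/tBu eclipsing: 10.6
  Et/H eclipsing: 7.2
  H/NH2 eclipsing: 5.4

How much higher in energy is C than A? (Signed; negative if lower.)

+4.1 kJ/mol

C (eclipsed): F(0°)/tBu(0°) eclipsed 13.4; Et(120°)/NH2(120°) eclipsed 12.4; H(240°)/H(240°) eclipsed 3.9 → 29.7 kJ/mol.
A (eclipsed): F(0°)/NH2(0°) eclipsed 7.8; Et(120°)/H(120°) eclipsed 7.2; H(240°)/tBu(240°) eclipsed 10.6 → 25.6 kJ/mol.
E(C) − E(A) = 29.7 − 25.6 = +4.1 kJ/mol.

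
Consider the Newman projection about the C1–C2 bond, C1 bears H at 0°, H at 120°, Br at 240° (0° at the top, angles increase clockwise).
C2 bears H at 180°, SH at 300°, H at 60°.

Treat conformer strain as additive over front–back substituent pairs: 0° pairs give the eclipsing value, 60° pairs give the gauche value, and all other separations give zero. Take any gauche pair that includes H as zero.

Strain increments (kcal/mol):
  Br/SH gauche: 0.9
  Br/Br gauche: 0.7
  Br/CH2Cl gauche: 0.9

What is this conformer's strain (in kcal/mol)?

0.9 kcal/mol

This conformer (staggered): Br–SH gauche; 0.9 = 0.9 kcal/mol.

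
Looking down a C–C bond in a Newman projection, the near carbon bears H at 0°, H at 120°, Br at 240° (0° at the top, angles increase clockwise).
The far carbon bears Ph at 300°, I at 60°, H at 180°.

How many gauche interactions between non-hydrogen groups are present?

1

Non-H gauche pairs: Br(240°)/Ph(300°) — 1 interaction.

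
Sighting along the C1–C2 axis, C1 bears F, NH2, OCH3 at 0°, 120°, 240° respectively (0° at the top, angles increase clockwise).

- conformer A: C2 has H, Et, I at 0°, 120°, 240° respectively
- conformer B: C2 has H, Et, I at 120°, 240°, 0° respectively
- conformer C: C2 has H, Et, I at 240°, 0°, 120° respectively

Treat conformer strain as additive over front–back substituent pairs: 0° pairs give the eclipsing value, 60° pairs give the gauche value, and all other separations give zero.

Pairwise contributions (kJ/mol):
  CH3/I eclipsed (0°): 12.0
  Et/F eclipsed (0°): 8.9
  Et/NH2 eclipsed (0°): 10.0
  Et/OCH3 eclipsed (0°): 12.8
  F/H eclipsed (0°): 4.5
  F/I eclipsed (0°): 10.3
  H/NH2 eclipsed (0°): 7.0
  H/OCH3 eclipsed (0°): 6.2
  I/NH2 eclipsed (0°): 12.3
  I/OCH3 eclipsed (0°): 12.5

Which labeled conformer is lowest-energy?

A

A is eclipsed. F at 0° is eclipsed with H at 0° (4.5); NH2 at 120° is eclipsed with Et at 120° (10.0); OCH3 at 240° is eclipsed with I at 240° (12.5). Total 27.0 kJ/mol.
B is eclipsed. F at 0° is eclipsed with I at 0° (10.3); NH2 at 120° is eclipsed with H at 120° (7.0); OCH3 at 240° is eclipsed with Et at 240° (12.8). Total 30.1 kJ/mol.
C is eclipsed. F at 0° is eclipsed with Et at 0° (8.9); NH2 at 120° is eclipsed with I at 120° (12.3); OCH3 at 240° is eclipsed with H at 240° (6.2). Total 27.4 kJ/mol.
A has the lowest total (27.0 kJ/mol).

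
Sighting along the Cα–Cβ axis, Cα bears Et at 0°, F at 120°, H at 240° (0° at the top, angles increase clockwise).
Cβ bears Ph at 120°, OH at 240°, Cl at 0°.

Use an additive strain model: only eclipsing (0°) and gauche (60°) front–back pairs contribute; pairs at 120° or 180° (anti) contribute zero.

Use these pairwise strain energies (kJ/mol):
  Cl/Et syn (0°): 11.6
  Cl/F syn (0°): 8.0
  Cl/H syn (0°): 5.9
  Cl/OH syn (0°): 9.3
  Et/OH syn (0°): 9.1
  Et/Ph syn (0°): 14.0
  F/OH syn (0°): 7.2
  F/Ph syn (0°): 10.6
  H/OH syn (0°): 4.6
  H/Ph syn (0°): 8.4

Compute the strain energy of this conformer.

26.8 kJ/mol

This conformer (eclipsed): Et–Cl eclipsed, F–Ph eclipsed, H–OH eclipsed; 11.6 + 10.6 + 4.6 = 26.8 kJ/mol.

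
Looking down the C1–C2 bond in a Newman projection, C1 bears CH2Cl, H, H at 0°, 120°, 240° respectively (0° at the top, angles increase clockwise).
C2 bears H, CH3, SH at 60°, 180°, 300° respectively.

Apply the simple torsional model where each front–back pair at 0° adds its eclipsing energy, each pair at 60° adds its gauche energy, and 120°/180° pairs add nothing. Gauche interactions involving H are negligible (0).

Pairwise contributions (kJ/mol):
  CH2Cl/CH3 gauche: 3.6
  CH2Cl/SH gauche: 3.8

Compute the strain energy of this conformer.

3.8 kJ/mol

This conformer (staggered): CH2Cl(0°)/SH(300°) gauche 3.8 → 3.8 kJ/mol.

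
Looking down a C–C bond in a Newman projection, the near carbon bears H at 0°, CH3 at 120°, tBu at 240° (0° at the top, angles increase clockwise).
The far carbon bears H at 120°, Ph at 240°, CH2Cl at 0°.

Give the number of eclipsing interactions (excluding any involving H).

Non-H eclipsing pairs: tBu(240°)/Ph(240°) — 1 interaction.

1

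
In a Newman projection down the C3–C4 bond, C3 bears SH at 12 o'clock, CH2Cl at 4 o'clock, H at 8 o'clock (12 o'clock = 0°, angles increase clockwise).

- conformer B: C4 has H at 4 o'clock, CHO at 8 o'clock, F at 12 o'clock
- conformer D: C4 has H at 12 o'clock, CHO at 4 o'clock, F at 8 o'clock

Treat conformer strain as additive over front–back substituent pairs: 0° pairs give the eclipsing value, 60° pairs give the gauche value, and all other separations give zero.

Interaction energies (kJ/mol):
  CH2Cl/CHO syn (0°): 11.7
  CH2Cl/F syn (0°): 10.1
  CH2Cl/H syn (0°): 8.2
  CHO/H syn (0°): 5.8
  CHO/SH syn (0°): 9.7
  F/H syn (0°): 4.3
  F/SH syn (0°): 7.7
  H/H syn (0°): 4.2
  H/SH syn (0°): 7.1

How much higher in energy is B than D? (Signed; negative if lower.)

-1.4 kJ/mol

B (eclipsed): SH(0°)/F(0°) eclipsed 7.7; CH2Cl(120°)/H(120°) eclipsed 8.2; H(240°)/CHO(240°) eclipsed 5.8 → 21.7 kJ/mol.
D (eclipsed): SH(0°)/H(0°) eclipsed 7.1; CH2Cl(120°)/CHO(120°) eclipsed 11.7; H(240°)/F(240°) eclipsed 4.3 → 23.1 kJ/mol.
E(B) − E(D) = 21.7 − 23.1 = -1.4 kJ/mol.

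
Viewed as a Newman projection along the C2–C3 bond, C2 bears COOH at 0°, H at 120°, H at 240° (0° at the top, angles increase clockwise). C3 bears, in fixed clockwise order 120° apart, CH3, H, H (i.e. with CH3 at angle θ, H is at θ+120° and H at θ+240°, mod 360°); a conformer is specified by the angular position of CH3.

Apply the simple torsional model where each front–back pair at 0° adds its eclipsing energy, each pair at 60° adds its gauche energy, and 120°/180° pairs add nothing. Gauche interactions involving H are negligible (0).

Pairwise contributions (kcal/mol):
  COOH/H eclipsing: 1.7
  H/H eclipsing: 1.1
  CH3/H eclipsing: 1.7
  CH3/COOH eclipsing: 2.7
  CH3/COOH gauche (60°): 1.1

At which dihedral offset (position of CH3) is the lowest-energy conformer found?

180°

CH3 at 0° (eclipsed): COOH–CH3 eclipsed, H–H eclipsed, H–H eclipsed; 2.7 + 1.1 + 1.1 = 4.9 kcal/mol.
CH3 at 60° (staggered): COOH–CH3 gauche; 1.1 = 1.1 kcal/mol.
CH3 at 120° (eclipsed): COOH–H eclipsed, H–CH3 eclipsed, H–H eclipsed; 1.7 + 1.7 + 1.1 = 4.5 kcal/mol.
CH3 at 180° (staggered): no non-H gauche contacts → 0.0 kcal/mol.
CH3 at 240° (eclipsed): COOH–H eclipsed, H–H eclipsed, H–CH3 eclipsed; 1.7 + 1.1 + 1.7 = 4.5 kcal/mol.
CH3 at 300° (staggered): COOH–CH3 gauche; 1.1 = 1.1 kcal/mol.
The minimum (0.0 kcal/mol) occurs with CH3 at 180°.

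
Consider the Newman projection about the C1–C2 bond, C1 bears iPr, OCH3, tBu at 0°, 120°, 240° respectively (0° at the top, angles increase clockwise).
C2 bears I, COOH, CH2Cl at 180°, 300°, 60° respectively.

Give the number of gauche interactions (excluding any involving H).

6

Non-H gauche pairs: iPr(0°)/COOH(300°); iPr(0°)/CH2Cl(60°); OCH3(120°)/I(180°); OCH3(120°)/CH2Cl(60°); tBu(240°)/I(180°); tBu(240°)/COOH(300°) — 6 interactions.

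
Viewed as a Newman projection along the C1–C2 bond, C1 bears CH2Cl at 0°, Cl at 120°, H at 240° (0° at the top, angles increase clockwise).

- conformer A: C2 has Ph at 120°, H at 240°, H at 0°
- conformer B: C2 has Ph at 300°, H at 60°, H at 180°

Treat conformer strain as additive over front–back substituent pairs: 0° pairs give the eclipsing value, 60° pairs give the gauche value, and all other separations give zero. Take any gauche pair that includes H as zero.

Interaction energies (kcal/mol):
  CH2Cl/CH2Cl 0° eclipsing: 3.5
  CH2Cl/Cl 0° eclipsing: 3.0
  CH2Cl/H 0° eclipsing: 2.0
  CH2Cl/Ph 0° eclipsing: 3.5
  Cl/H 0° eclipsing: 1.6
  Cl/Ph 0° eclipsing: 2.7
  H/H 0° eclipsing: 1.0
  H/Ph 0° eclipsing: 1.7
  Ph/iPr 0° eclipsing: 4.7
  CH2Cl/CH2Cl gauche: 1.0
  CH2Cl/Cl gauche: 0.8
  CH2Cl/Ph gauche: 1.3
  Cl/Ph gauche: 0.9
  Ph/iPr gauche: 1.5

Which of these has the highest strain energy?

A

A is eclipsed. CH2Cl at 0° is eclipsed with H at 0° (2.0); Cl at 120° is eclipsed with Ph at 120° (2.7); H at 240° is eclipsed with H at 240° (1.0). Total 5.7 kcal/mol.
B is staggered. CH2Cl at 0° is gauche with Ph at 300° (1.3). Total 1.3 kcal/mol.
A has the highest total (5.7 kcal/mol).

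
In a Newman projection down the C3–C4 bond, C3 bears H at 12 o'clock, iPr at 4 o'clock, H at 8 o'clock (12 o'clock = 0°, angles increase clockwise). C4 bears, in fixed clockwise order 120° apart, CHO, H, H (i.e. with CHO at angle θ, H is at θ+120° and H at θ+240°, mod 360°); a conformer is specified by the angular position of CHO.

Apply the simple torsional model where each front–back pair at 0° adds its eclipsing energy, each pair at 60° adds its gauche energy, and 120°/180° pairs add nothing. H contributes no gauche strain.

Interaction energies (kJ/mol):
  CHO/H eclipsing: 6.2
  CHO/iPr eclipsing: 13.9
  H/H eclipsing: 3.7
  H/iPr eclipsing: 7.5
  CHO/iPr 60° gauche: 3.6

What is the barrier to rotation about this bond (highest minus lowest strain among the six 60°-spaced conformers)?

CHO at 0° (eclipsed): H(0°)/CHO(0°) eclipsed 6.2; iPr(120°)/H(120°) eclipsed 7.5; H(240°)/H(240°) eclipsed 3.7 → 17.4 kJ/mol.
CHO at 60° (staggered): iPr(120°)/CHO(60°) gauche 3.6 → 3.6 kJ/mol.
CHO at 120° (eclipsed): H(0°)/H(0°) eclipsed 3.7; iPr(120°)/CHO(120°) eclipsed 13.9; H(240°)/H(240°) eclipsed 3.7 → 21.3 kJ/mol.
CHO at 180° (staggered): iPr(120°)/CHO(180°) gauche 3.6 → 3.6 kJ/mol.
CHO at 240° (eclipsed): H(0°)/H(0°) eclipsed 3.7; iPr(120°)/H(120°) eclipsed 7.5; H(240°)/CHO(240°) eclipsed 6.2 → 17.4 kJ/mol.
CHO at 300° (staggered): no non-H gauche contacts → 0.0 kJ/mol.
Max at 120° (21.3 kJ/mol), min at 300° (0.0 kJ/mol); barrier = 21.3 kJ/mol.

21.3 kJ/mol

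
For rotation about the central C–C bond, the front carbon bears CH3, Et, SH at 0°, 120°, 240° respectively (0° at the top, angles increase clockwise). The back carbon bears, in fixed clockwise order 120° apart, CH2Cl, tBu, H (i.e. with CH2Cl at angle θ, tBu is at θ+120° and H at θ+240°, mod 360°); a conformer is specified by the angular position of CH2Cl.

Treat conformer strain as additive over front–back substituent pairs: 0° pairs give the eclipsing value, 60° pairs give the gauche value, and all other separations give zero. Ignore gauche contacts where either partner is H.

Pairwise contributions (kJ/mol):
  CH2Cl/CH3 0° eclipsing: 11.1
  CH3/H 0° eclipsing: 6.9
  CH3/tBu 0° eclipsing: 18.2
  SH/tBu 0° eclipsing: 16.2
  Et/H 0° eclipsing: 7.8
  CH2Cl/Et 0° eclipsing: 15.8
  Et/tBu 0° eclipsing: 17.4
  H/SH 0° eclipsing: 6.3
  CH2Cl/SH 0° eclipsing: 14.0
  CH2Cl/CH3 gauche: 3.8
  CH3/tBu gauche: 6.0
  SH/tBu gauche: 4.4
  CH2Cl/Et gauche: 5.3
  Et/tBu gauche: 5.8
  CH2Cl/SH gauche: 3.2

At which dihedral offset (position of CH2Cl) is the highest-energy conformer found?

CH2Cl at 0° is eclipsed. CH3 at 0° is eclipsed with CH2Cl at 0° (11.1); Et at 120° is eclipsed with tBu at 120° (17.4); SH at 240° is eclipsed with H at 240° (6.3). Total 34.8 kJ/mol.
CH2Cl at 60° is staggered. CH3 at 0° is gauche with CH2Cl at 60° (3.8); Et at 120° is gauche with CH2Cl at 60° (5.3); Et at 120° is gauche with tBu at 180° (5.8); SH at 240° is gauche with tBu at 180° (4.4). Total 19.3 kJ/mol.
CH2Cl at 120° is eclipsed. CH3 at 0° is eclipsed with H at 0° (6.9); Et at 120° is eclipsed with CH2Cl at 120° (15.8); SH at 240° is eclipsed with tBu at 240° (16.2). Total 38.9 kJ/mol.
CH2Cl at 180° is staggered. CH3 at 0° is gauche with tBu at 300° (6.0); Et at 120° is gauche with CH2Cl at 180° (5.3); SH at 240° is gauche with CH2Cl at 180° (3.2); SH at 240° is gauche with tBu at 300° (4.4). Total 18.9 kJ/mol.
CH2Cl at 240° is eclipsed. CH3 at 0° is eclipsed with tBu at 0° (18.2); Et at 120° is eclipsed with H at 120° (7.8); SH at 240° is eclipsed with CH2Cl at 240° (14.0). Total 40.0 kJ/mol.
CH2Cl at 300° is staggered. CH3 at 0° is gauche with CH2Cl at 300° (3.8); CH3 at 0° is gauche with tBu at 60° (6.0); Et at 120° is gauche with tBu at 60° (5.8); SH at 240° is gauche with CH2Cl at 300° (3.2). Total 18.8 kJ/mol.
The maximum (40.0 kJ/mol) occurs with CH2Cl at 240°.

240°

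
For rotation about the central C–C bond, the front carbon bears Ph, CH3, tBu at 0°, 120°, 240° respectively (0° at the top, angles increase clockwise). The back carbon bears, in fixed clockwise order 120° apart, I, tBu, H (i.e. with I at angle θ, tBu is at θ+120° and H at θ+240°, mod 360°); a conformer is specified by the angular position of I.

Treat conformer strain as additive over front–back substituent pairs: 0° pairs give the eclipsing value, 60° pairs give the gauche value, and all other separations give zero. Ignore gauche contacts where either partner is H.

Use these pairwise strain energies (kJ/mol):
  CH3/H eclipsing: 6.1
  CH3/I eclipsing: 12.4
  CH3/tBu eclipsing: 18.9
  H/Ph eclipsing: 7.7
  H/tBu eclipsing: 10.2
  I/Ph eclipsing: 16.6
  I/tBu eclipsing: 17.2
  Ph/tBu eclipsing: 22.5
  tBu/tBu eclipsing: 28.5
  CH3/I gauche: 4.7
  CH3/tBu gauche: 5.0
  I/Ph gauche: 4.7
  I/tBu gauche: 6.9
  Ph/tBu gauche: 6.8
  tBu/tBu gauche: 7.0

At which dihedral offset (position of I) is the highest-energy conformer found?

I at 0° (eclipsed): Ph–I eclipsed, CH3–tBu eclipsed, tBu–H eclipsed; 16.6 + 18.9 + 10.2 = 45.7 kJ/mol.
I at 60° (staggered): Ph–I gauche, CH3–I gauche, CH3–tBu gauche, tBu–tBu gauche; 4.7 + 4.7 + 5.0 + 7.0 = 21.4 kJ/mol.
I at 120° (eclipsed): Ph–H eclipsed, CH3–I eclipsed, tBu–tBu eclipsed; 7.7 + 12.4 + 28.5 = 48.6 kJ/mol.
I at 180° (staggered): Ph–tBu gauche, CH3–I gauche, tBu–I gauche, tBu–tBu gauche; 6.8 + 4.7 + 6.9 + 7.0 = 25.4 kJ/mol.
I at 240° (eclipsed): Ph–tBu eclipsed, CH3–H eclipsed, tBu–I eclipsed; 22.5 + 6.1 + 17.2 = 45.8 kJ/mol.
I at 300° (staggered): Ph–I gauche, Ph–tBu gauche, CH3–tBu gauche, tBu–I gauche; 4.7 + 6.8 + 5.0 + 6.9 = 23.4 kJ/mol.
The maximum (48.6 kJ/mol) occurs with I at 120°.

120°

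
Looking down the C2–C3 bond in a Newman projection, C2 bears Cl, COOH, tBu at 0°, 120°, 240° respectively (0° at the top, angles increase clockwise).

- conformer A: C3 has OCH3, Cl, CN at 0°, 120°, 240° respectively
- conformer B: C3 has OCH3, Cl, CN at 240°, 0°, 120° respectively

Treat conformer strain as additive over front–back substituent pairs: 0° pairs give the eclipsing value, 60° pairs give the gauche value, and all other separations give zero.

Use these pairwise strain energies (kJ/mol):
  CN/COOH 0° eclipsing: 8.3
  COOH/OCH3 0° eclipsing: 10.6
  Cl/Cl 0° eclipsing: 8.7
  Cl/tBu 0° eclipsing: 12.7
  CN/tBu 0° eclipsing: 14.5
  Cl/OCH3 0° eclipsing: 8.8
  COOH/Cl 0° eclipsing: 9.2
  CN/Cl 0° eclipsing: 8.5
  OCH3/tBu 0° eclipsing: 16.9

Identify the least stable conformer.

B

A (eclipsed): Cl(0°)/OCH3(0°) eclipsed 8.8; COOH(120°)/Cl(120°) eclipsed 9.2; tBu(240°)/CN(240°) eclipsed 14.5 → 32.5 kJ/mol.
B (eclipsed): Cl(0°)/Cl(0°) eclipsed 8.7; COOH(120°)/CN(120°) eclipsed 8.3; tBu(240°)/OCH3(240°) eclipsed 16.9 → 33.9 kJ/mol.
B has the highest total (33.9 kJ/mol).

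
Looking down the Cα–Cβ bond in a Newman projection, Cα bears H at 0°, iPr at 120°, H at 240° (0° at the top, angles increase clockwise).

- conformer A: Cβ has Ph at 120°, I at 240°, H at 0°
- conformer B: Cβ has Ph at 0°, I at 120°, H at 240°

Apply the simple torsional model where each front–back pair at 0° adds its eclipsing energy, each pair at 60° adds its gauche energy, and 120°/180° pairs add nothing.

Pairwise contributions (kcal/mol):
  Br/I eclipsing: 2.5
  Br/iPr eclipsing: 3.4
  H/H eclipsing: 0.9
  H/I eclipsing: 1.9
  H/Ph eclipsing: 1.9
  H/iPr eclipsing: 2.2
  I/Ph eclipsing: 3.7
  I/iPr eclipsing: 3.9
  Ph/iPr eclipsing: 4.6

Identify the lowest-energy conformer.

A is eclipsed. H at 0° is eclipsed with H at 0° (0.9); iPr at 120° is eclipsed with Ph at 120° (4.6); H at 240° is eclipsed with I at 240° (1.9). Total 7.4 kcal/mol.
B is eclipsed. H at 0° is eclipsed with Ph at 0° (1.9); iPr at 120° is eclipsed with I at 120° (3.9); H at 240° is eclipsed with H at 240° (0.9). Total 6.7 kcal/mol.
B has the lowest total (6.7 kcal/mol).

B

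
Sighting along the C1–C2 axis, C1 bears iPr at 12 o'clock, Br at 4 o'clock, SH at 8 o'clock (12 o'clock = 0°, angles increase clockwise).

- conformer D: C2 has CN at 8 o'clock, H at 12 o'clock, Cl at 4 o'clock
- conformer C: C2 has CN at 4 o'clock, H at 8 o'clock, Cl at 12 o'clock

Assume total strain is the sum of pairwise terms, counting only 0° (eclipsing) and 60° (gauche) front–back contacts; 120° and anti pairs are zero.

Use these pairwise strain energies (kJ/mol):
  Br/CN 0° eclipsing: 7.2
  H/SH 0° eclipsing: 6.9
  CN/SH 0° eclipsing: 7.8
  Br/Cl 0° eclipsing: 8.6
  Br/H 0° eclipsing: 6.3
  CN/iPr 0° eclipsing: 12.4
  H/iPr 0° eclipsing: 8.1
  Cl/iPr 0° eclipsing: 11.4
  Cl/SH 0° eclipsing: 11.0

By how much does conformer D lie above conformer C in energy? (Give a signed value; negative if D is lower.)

D (eclipsed): iPr(0°)/H(0°) eclipsed 8.1; Br(120°)/Cl(120°) eclipsed 8.6; SH(240°)/CN(240°) eclipsed 7.8 → 24.5 kJ/mol.
C (eclipsed): iPr(0°)/Cl(0°) eclipsed 11.4; Br(120°)/CN(120°) eclipsed 7.2; SH(240°)/H(240°) eclipsed 6.9 → 25.5 kJ/mol.
E(D) − E(C) = 24.5 − 25.5 = -1.0 kJ/mol.

-1.0 kJ/mol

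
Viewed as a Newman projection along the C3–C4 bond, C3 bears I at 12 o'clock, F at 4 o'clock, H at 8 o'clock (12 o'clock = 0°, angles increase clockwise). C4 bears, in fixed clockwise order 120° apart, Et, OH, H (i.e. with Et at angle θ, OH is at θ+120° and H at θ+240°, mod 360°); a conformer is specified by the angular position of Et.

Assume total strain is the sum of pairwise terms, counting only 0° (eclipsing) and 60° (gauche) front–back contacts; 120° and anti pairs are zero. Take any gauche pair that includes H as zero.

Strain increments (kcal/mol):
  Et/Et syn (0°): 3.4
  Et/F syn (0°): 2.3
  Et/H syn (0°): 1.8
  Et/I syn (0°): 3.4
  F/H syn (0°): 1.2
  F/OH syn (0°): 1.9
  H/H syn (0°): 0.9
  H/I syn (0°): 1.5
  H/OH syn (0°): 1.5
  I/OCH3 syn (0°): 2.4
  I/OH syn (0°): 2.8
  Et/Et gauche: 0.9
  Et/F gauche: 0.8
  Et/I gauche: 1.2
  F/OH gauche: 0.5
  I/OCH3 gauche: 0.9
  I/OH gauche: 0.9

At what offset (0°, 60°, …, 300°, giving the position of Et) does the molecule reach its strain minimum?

180°

Et at 0° (eclipsed): I(0°)/Et(0°) eclipsed 3.4; F(120°)/OH(120°) eclipsed 1.9; H(240°)/H(240°) eclipsed 0.9 → 6.2 kcal/mol.
Et at 60° (staggered): I(0°)/Et(60°) gauche 1.2; F(120°)/Et(60°) gauche 0.8; F(120°)/OH(180°) gauche 0.5 → 2.5 kcal/mol.
Et at 120° (eclipsed): I(0°)/H(0°) eclipsed 1.5; F(120°)/Et(120°) eclipsed 2.3; H(240°)/OH(240°) eclipsed 1.5 → 5.3 kcal/mol.
Et at 180° (staggered): I(0°)/OH(300°) gauche 0.9; F(120°)/Et(180°) gauche 0.8 → 1.7 kcal/mol.
Et at 240° (eclipsed): I(0°)/OH(0°) eclipsed 2.8; F(120°)/H(120°) eclipsed 1.2; H(240°)/Et(240°) eclipsed 1.8 → 5.8 kcal/mol.
Et at 300° (staggered): I(0°)/Et(300°) gauche 1.2; I(0°)/OH(60°) gauche 0.9; F(120°)/OH(60°) gauche 0.5 → 2.6 kcal/mol.
The minimum (1.7 kcal/mol) occurs with Et at 180°.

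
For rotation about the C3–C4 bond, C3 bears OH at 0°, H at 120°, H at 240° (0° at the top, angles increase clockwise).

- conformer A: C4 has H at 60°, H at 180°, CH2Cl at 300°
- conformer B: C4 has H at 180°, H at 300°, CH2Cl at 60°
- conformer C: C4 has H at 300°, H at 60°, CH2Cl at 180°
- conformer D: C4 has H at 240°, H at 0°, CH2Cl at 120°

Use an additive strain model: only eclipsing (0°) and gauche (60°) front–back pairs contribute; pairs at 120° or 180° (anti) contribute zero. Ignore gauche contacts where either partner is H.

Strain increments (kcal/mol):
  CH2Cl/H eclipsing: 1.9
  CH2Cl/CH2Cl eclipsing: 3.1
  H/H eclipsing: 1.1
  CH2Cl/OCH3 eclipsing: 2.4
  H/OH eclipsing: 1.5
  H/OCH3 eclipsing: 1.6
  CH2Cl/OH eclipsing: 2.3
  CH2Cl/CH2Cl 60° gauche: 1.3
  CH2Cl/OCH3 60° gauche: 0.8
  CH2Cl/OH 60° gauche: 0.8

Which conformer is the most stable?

A (staggered): OH(0°)/CH2Cl(300°) gauche 0.8 → 0.8 kcal/mol.
B (staggered): OH(0°)/CH2Cl(60°) gauche 0.8 → 0.8 kcal/mol.
C (staggered): no non-H gauche contacts → 0.0 kcal/mol.
D (eclipsed): OH(0°)/H(0°) eclipsed 1.5; H(120°)/CH2Cl(120°) eclipsed 1.9; H(240°)/H(240°) eclipsed 1.1 → 4.5 kcal/mol.
C has the lowest total (0.0 kcal/mol).

C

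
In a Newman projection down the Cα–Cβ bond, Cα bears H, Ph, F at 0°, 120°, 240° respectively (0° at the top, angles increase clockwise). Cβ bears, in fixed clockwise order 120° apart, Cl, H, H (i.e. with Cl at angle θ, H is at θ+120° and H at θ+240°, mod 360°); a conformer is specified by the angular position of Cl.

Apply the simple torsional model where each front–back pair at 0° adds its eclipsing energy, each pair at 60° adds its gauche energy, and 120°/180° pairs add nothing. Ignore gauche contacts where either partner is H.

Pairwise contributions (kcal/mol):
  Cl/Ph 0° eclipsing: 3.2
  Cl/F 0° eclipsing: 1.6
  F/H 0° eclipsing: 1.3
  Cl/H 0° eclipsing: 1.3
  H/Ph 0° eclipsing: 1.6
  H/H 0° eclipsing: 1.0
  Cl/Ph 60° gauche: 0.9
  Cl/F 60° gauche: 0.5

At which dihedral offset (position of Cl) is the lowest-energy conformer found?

300°

Cl at 0° (eclipsed): H(0°)/Cl(0°) eclipsed 1.3; Ph(120°)/H(120°) eclipsed 1.6; F(240°)/H(240°) eclipsed 1.3 → 4.2 kcal/mol.
Cl at 60° (staggered): Ph(120°)/Cl(60°) gauche 0.9 → 0.9 kcal/mol.
Cl at 120° (eclipsed): H(0°)/H(0°) eclipsed 1.0; Ph(120°)/Cl(120°) eclipsed 3.2; F(240°)/H(240°) eclipsed 1.3 → 5.5 kcal/mol.
Cl at 180° (staggered): Ph(120°)/Cl(180°) gauche 0.9; F(240°)/Cl(180°) gauche 0.5 → 1.4 kcal/mol.
Cl at 240° (eclipsed): H(0°)/H(0°) eclipsed 1.0; Ph(120°)/H(120°) eclipsed 1.6; F(240°)/Cl(240°) eclipsed 1.6 → 4.2 kcal/mol.
Cl at 300° (staggered): F(240°)/Cl(300°) gauche 0.5 → 0.5 kcal/mol.
The minimum (0.5 kcal/mol) occurs with Cl at 300°.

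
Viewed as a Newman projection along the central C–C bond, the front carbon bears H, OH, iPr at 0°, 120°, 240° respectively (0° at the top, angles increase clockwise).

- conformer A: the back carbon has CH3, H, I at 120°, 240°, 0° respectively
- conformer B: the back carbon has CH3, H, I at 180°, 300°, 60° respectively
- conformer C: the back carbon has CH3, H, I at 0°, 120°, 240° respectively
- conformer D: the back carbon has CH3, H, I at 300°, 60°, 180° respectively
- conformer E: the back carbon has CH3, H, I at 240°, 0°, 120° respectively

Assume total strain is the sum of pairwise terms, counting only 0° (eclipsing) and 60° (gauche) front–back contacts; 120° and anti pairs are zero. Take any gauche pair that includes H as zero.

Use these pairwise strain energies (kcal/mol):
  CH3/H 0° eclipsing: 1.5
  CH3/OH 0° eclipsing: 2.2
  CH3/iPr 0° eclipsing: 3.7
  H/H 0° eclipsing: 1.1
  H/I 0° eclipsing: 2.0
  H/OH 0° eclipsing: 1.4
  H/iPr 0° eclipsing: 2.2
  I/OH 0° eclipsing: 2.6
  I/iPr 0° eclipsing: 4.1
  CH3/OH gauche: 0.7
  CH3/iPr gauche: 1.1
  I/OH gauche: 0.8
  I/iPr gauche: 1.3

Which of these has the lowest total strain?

B

A (eclipsed): H(0°)/I(0°) eclipsed 2.0; OH(120°)/CH3(120°) eclipsed 2.2; iPr(240°)/H(240°) eclipsed 2.2 → 6.4 kcal/mol.
B (staggered): OH(120°)/CH3(180°) gauche 0.7; OH(120°)/I(60°) gauche 0.8; iPr(240°)/CH3(180°) gauche 1.1 → 2.6 kcal/mol.
C (eclipsed): H(0°)/CH3(0°) eclipsed 1.5; OH(120°)/H(120°) eclipsed 1.4; iPr(240°)/I(240°) eclipsed 4.1 → 7.0 kcal/mol.
D (staggered): OH(120°)/I(180°) gauche 0.8; iPr(240°)/CH3(300°) gauche 1.1; iPr(240°)/I(180°) gauche 1.3 → 3.2 kcal/mol.
E (eclipsed): H(0°)/H(0°) eclipsed 1.1; OH(120°)/I(120°) eclipsed 2.6; iPr(240°)/CH3(240°) eclipsed 3.7 → 7.4 kcal/mol.
B has the lowest total (2.6 kcal/mol).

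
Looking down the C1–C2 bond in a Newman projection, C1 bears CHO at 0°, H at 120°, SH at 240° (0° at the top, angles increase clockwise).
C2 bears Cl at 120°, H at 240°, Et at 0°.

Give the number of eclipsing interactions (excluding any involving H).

1

Non-H eclipsing pairs: CHO(0°)/Et(0°) — 1 interaction.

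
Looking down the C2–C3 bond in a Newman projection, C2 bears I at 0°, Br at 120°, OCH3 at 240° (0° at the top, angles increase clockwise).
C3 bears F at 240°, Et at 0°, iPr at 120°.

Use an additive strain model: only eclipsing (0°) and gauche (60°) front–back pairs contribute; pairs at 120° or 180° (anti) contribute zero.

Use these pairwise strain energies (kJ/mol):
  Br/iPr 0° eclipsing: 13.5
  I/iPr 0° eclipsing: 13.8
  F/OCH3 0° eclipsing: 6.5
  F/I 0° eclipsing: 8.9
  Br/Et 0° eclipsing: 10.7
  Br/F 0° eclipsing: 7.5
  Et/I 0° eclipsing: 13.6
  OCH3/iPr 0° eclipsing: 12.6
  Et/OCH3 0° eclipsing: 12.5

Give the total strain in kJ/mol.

This conformer (eclipsed): I–Et eclipsed, Br–iPr eclipsed, OCH3–F eclipsed; 13.6 + 13.5 + 6.5 = 33.6 kJ/mol.

33.6 kJ/mol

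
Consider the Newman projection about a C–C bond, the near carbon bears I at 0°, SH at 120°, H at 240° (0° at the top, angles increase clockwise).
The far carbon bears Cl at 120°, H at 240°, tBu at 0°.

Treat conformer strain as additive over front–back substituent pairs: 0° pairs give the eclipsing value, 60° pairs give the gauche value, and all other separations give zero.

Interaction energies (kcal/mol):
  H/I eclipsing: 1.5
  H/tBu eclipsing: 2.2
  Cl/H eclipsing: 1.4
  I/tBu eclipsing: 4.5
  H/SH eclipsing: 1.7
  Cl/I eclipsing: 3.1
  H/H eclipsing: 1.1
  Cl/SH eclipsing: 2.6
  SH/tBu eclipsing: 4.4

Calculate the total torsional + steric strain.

8.2 kcal/mol

This conformer (eclipsed): I–tBu eclipsed, SH–Cl eclipsed, H–H eclipsed; 4.5 + 2.6 + 1.1 = 8.2 kcal/mol.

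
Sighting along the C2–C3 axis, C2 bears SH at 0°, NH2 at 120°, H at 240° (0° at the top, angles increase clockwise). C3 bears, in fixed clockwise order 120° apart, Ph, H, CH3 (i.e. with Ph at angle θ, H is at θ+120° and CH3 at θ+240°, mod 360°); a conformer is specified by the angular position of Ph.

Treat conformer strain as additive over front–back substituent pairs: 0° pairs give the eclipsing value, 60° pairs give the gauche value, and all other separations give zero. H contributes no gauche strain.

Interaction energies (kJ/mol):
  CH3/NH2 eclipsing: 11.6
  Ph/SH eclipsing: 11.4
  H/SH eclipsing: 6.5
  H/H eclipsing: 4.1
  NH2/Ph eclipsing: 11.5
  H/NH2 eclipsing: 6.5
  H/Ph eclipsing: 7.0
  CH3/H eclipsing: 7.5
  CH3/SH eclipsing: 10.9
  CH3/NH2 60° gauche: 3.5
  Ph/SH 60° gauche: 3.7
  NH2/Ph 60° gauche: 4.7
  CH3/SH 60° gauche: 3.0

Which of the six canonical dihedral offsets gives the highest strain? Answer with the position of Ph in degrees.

120°

Ph at 0° (eclipsed): SH(0°)/Ph(0°) eclipsed 11.4; NH2(120°)/H(120°) eclipsed 6.5; H(240°)/CH3(240°) eclipsed 7.5 → 25.4 kJ/mol.
Ph at 60° (staggered): SH(0°)/Ph(60°) gauche 3.7; SH(0°)/CH3(300°) gauche 3.0; NH2(120°)/Ph(60°) gauche 4.7 → 11.4 kJ/mol.
Ph at 120° (eclipsed): SH(0°)/CH3(0°) eclipsed 10.9; NH2(120°)/Ph(120°) eclipsed 11.5; H(240°)/H(240°) eclipsed 4.1 → 26.5 kJ/mol.
Ph at 180° (staggered): SH(0°)/CH3(60°) gauche 3.0; NH2(120°)/Ph(180°) gauche 4.7; NH2(120°)/CH3(60°) gauche 3.5 → 11.2 kJ/mol.
Ph at 240° (eclipsed): SH(0°)/H(0°) eclipsed 6.5; NH2(120°)/CH3(120°) eclipsed 11.6; H(240°)/Ph(240°) eclipsed 7.0 → 25.1 kJ/mol.
Ph at 300° (staggered): SH(0°)/Ph(300°) gauche 3.7; NH2(120°)/CH3(180°) gauche 3.5 → 7.2 kJ/mol.
The maximum (26.5 kJ/mol) occurs with Ph at 120°.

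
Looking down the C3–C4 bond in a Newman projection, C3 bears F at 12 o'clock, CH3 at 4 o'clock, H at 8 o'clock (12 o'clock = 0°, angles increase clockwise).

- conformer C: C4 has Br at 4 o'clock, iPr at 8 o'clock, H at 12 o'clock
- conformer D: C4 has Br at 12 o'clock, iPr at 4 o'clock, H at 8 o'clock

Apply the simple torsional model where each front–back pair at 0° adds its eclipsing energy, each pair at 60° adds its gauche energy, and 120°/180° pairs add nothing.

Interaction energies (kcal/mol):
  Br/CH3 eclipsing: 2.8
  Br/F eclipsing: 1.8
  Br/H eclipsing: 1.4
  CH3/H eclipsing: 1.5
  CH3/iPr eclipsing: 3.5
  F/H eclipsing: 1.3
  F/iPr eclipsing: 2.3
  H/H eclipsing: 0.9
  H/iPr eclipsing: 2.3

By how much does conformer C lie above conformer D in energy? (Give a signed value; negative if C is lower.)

C is eclipsed. F at 0° is eclipsed with H at 0° (1.3); CH3 at 120° is eclipsed with Br at 120° (2.8); H at 240° is eclipsed with iPr at 240° (2.3). Total 6.4 kcal/mol.
D is eclipsed. F at 0° is eclipsed with Br at 0° (1.8); CH3 at 120° is eclipsed with iPr at 120° (3.5); H at 240° is eclipsed with H at 240° (0.9). Total 6.2 kcal/mol.
E(C) − E(D) = 6.4 − 6.2 = +0.2 kcal/mol.

+0.2 kcal/mol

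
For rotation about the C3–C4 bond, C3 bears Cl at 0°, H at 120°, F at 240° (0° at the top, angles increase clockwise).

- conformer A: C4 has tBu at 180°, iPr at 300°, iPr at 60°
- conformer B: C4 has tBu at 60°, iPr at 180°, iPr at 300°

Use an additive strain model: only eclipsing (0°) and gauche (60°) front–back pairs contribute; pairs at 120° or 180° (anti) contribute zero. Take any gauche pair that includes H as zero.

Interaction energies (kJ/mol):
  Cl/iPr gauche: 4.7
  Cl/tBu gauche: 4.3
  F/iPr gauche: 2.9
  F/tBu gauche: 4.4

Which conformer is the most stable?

B

A (staggered): Cl(0°)/iPr(300°) gauche 4.7; Cl(0°)/iPr(60°) gauche 4.7; F(240°)/tBu(180°) gauche 4.4; F(240°)/iPr(300°) gauche 2.9 → 16.7 kJ/mol.
B (staggered): Cl(0°)/tBu(60°) gauche 4.3; Cl(0°)/iPr(300°) gauche 4.7; F(240°)/iPr(180°) gauche 2.9; F(240°)/iPr(300°) gauche 2.9 → 14.8 kJ/mol.
B has the lowest total (14.8 kJ/mol).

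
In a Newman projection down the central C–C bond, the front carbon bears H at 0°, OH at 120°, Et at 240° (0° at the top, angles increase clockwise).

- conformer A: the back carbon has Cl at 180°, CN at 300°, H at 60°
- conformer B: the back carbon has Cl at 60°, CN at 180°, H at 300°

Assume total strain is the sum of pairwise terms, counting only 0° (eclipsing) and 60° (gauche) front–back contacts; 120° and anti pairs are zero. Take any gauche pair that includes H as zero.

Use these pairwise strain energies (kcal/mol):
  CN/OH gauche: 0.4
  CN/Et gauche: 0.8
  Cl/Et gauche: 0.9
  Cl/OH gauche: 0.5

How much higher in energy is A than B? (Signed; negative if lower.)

+0.5 kcal/mol

A (staggered): OH–Cl gauche, Et–Cl gauche, Et–CN gauche; 0.5 + 0.9 + 0.8 = 2.2 kcal/mol.
B (staggered): OH–Cl gauche, OH–CN gauche, Et–CN gauche; 0.5 + 0.4 + 0.8 = 1.7 kcal/mol.
E(A) − E(B) = 2.2 − 1.7 = +0.5 kcal/mol.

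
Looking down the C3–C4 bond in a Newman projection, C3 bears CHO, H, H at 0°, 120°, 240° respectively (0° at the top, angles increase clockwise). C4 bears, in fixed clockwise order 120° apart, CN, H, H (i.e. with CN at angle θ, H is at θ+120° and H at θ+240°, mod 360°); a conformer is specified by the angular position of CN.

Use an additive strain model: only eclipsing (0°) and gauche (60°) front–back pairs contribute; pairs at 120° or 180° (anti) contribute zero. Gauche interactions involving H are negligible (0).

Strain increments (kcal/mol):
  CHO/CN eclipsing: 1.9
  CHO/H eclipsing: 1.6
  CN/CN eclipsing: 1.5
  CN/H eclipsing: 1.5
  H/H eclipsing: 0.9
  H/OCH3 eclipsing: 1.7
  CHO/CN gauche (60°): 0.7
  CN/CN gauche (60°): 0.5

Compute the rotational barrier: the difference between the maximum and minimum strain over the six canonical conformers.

4.0 kcal/mol

CN at 0° (eclipsed): CHO(0°)/CN(0°) eclipsed 1.9; H(120°)/H(120°) eclipsed 0.9; H(240°)/H(240°) eclipsed 0.9 → 3.7 kcal/mol.
CN at 60° (staggered): CHO(0°)/CN(60°) gauche 0.7 → 0.7 kcal/mol.
CN at 120° (eclipsed): CHO(0°)/H(0°) eclipsed 1.6; H(120°)/CN(120°) eclipsed 1.5; H(240°)/H(240°) eclipsed 0.9 → 4.0 kcal/mol.
CN at 180° (staggered): no non-H gauche contacts → 0.0 kcal/mol.
CN at 240° (eclipsed): CHO(0°)/H(0°) eclipsed 1.6; H(120°)/H(120°) eclipsed 0.9; H(240°)/CN(240°) eclipsed 1.5 → 4.0 kcal/mol.
CN at 300° (staggered): CHO(0°)/CN(300°) gauche 0.7 → 0.7 kcal/mol.
Max at 120° (4.0 kcal/mol), min at 180° (0.0 kcal/mol); barrier = 4.0 kcal/mol.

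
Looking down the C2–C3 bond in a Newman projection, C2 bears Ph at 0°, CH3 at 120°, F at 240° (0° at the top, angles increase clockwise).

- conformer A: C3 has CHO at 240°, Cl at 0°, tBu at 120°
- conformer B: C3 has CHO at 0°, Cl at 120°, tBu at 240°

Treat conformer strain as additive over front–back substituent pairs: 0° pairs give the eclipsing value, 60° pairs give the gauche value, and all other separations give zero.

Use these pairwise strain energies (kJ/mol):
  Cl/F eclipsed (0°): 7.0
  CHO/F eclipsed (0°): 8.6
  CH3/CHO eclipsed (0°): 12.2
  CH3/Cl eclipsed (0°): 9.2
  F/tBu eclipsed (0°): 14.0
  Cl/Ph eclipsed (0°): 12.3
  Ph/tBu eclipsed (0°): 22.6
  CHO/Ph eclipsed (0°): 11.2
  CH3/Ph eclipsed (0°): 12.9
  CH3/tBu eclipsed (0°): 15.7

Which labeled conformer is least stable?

A (eclipsed): Ph–Cl eclipsed, CH3–tBu eclipsed, F–CHO eclipsed; 12.3 + 15.7 + 8.6 = 36.6 kJ/mol.
B (eclipsed): Ph–CHO eclipsed, CH3–Cl eclipsed, F–tBu eclipsed; 11.2 + 9.2 + 14.0 = 34.4 kJ/mol.
A has the highest total (36.6 kJ/mol).

A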